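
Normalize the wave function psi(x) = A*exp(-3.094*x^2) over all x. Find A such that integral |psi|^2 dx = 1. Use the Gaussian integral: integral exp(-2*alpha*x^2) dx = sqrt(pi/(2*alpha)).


integral |psi|^2 dx = A^2 * sqrt(pi/(2*alpha)) = 1
A^2 = sqrt(2*alpha/pi)
= sqrt(2 * 3.094 / pi)
= 1.403461
A = sqrt(1.403461)
= 1.1847

1.1847


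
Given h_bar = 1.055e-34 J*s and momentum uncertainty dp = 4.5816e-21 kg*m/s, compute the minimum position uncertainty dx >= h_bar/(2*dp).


dx = h_bar / (2 * dp)
= 1.055e-34 / (2 * 4.5816e-21)
= 1.055e-34 / 9.1632e-21
= 1.1513e-14 m

1.1513e-14


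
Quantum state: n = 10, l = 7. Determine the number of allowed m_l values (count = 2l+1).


m_l ranges from -l to +l in integer steps
So m_l goes from -7 to +7
Count = 2l + 1 = 2*7 + 1
= 15

15


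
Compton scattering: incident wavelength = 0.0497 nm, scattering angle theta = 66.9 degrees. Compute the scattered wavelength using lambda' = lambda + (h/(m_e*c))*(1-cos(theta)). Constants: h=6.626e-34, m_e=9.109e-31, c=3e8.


Compton wavelength: h/(m_e*c) = 2.4247e-12 m
d_lambda = 2.4247e-12 * (1 - cos(66.9 deg))
= 2.4247e-12 * 0.607663
= 1.4734e-12 m = 0.001473 nm
lambda' = 0.0497 + 0.001473
= 0.051173 nm

0.051173


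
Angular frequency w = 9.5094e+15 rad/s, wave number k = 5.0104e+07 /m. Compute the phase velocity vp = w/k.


vp = w / k
= 9.5094e+15 / 5.0104e+07
= 1.8979e+08 m/s

1.8979e+08


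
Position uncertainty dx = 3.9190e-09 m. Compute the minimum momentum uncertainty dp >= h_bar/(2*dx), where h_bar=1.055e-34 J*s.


dp = h_bar / (2 * dx)
= 1.055e-34 / (2 * 3.9190e-09)
= 1.055e-34 / 7.8380e-09
= 1.3460e-26 kg*m/s

1.3460e-26


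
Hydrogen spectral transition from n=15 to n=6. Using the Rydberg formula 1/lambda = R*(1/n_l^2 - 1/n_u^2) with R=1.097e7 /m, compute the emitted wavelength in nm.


1/lambda = R * (1/n_l^2 - 1/n_u^2)
= 1.097e7 * (1/6^2 - 1/15^2)
= 1.097e7 * (0.027778 - 0.004444)
= 1.097e7 * 0.023333
= 2.5597e+05 /m
lambda = 1 / 2.5597e+05 = 3906.7587 nm

3906.7587


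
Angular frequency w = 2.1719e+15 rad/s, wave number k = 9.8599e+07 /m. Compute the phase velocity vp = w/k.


vp = w / k
= 2.1719e+15 / 9.8599e+07
= 2.2028e+07 m/s

2.2028e+07


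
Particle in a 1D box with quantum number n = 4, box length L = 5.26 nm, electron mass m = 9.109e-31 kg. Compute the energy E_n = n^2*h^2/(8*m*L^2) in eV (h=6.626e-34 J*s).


E = n^2 * h^2 / (8 * m * L^2)
= 4^2 * (6.626e-34)^2 / (8 * 9.109e-31 * (5.26e-9)^2)
= 16 * 4.3904e-67 / (8 * 9.109e-31 * 2.7668e-17)
= 3.4841e-20 J
= 0.2175 eV

0.2175


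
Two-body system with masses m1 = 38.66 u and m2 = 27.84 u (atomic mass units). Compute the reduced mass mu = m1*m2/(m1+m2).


mu = m1 * m2 / (m1 + m2)
= 38.66 * 27.84 / (38.66 + 27.84)
= 1076.2944 / 66.5
= 16.1849 u

16.1849


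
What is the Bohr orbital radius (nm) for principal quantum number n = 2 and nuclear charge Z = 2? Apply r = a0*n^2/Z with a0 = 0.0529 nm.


r = a0 * n^2 / Z
= 0.0529 * 2^2 / 2
= 0.0529 * 4 / 2
= 0.1058 nm

0.1058


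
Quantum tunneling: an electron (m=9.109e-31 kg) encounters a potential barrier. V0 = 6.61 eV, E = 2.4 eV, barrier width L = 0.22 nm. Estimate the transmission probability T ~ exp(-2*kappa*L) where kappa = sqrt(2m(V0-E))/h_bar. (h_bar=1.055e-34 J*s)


V0 - E = 4.21 eV = 6.7444e-19 J
kappa = sqrt(2 * m * (V0-E)) / h_bar
= sqrt(2 * 9.109e-31 * 6.7444e-19) / 1.055e-34
= 1.0507e+10 /m
2*kappa*L = 2 * 1.0507e+10 * 0.22e-9
= 4.623
T = exp(-4.623) = 9.823389e-03

9.823389e-03


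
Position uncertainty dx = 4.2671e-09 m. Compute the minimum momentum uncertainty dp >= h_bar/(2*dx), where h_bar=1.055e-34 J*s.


dp = h_bar / (2 * dx)
= 1.055e-34 / (2 * 4.2671e-09)
= 1.055e-34 / 8.5342e-09
= 1.2362e-26 kg*m/s

1.2362e-26


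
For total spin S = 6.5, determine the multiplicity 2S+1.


Spin multiplicity = 2S + 1
= 2 * 6.5 + 1
= 13.0 + 1
= 14

14


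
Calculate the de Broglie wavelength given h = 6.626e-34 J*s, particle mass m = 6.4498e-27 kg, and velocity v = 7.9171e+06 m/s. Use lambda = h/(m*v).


lambda = h / (m * v)
= 6.626e-34 / (6.4498e-27 * 7.9171e+06)
= 6.626e-34 / 5.1064e-20
= 1.2976e-14 m

1.2976e-14


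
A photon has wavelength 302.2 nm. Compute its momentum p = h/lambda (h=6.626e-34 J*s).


p = h / lambda
= 6.626e-34 / (302.2e-9)
= 6.626e-34 / 3.0220e-07
= 2.1926e-27 kg*m/s

2.1926e-27


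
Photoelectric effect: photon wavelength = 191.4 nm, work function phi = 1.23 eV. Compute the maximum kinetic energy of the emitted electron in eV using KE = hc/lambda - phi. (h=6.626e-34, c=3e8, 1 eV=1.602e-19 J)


E_photon = hc / lambda
= (6.626e-34)(3e8) / (191.4e-9)
= 1.0386e-18 J
= 6.4829 eV
KE = E_photon - phi
= 6.4829 - 1.23
= 5.2529 eV

5.2529


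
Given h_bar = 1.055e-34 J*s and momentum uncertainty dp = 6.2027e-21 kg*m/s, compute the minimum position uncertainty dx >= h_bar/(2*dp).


dx = h_bar / (2 * dp)
= 1.055e-34 / (2 * 6.2027e-21)
= 1.055e-34 / 1.2405e-20
= 8.5044e-15 m

8.5044e-15


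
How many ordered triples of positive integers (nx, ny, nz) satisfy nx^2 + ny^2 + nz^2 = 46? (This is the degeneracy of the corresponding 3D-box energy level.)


Enumerate all (nx, ny, nz) with nx^2 + ny^2 + nz^2 = 46:
(1,3,6)
(1,6,3)
(3,1,6)
(3,6,1)
(6,1,3)
(6,3,1)
Total degeneracy = 6

6


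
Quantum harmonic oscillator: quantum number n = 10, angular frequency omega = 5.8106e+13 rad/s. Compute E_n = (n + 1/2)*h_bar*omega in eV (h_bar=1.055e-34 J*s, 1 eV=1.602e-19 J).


E = (n + 1/2) * h_bar * omega
= (10 + 0.5) * 1.055e-34 * 5.8106e+13
= 10.5 * 6.1302e-21
= 6.4367e-20 J
= 0.4018 eV

0.4018


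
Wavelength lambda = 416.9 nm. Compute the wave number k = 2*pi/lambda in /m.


k = 2 * pi / lambda
= 6.2832 / (416.9e-9)
= 6.2832 / 4.1690e-07
= 1.5071e+07 /m

1.5071e+07


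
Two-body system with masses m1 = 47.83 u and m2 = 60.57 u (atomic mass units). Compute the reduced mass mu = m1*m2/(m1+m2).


mu = m1 * m2 / (m1 + m2)
= 47.83 * 60.57 / (47.83 + 60.57)
= 2897.0631 / 108.4
= 26.7257 u

26.7257


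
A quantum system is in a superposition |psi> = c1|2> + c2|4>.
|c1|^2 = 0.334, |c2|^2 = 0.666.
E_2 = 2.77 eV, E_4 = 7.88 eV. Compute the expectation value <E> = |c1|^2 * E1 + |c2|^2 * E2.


<E> = |c1|^2 * E1 + |c2|^2 * E2
= 0.334 * 2.77 + 0.666 * 7.88
= 0.9252 + 5.2481
= 6.1733 eV

6.1733


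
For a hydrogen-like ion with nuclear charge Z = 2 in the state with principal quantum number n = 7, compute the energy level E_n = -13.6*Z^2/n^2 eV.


E_n = -13.6 * Z^2 / n^2
= -13.6 * 2^2 / 7^2
= -13.6 * 4 / 49
= -1.1102 eV

-1.1102


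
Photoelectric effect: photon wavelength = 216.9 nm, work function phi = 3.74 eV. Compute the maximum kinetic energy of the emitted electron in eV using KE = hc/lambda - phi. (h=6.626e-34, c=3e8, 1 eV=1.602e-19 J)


E_photon = hc / lambda
= (6.626e-34)(3e8) / (216.9e-9)
= 9.1646e-19 J
= 5.7207 eV
KE = E_photon - phi
= 5.7207 - 3.74
= 1.9807 eV

1.9807


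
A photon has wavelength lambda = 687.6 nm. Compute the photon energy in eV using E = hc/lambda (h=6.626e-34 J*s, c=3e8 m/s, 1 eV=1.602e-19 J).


E = hc / lambda
= (6.626e-34)(3e8) / (687.6e-9)
= 1.9878e-25 / 6.8760e-07
= 2.8909e-19 J
Converting to eV: 2.8909e-19 / 1.602e-19
= 1.8046 eV

1.8046


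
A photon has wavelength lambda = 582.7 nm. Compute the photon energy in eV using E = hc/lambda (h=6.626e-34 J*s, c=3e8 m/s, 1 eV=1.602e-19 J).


E = hc / lambda
= (6.626e-34)(3e8) / (582.7e-9)
= 1.9878e-25 / 5.8270e-07
= 3.4114e-19 J
Converting to eV: 3.4114e-19 / 1.602e-19
= 2.1294 eV

2.1294


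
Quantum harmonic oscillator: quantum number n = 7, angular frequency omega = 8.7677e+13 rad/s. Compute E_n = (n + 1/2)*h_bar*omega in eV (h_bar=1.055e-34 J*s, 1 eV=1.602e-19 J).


E = (n + 1/2) * h_bar * omega
= (7 + 0.5) * 1.055e-34 * 8.7677e+13
= 7.5 * 9.2499e-21
= 6.9374e-20 J
= 0.433 eV

0.433


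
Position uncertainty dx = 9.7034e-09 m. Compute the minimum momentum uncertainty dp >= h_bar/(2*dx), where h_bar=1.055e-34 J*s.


dp = h_bar / (2 * dx)
= 1.055e-34 / (2 * 9.7034e-09)
= 1.055e-34 / 1.9407e-08
= 5.4362e-27 kg*m/s

5.4362e-27


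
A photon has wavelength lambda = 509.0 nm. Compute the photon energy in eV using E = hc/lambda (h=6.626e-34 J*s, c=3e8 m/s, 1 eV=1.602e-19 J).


E = hc / lambda
= (6.626e-34)(3e8) / (509.0e-9)
= 1.9878e-25 / 5.0900e-07
= 3.9053e-19 J
Converting to eV: 3.9053e-19 / 1.602e-19
= 2.4378 eV

2.4378


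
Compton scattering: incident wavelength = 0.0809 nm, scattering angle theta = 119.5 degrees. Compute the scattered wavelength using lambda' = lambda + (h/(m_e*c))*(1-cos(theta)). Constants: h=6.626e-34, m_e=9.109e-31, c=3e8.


Compton wavelength: h/(m_e*c) = 2.4247e-12 m
d_lambda = 2.4247e-12 * (1 - cos(119.5 deg))
= 2.4247e-12 * 1.492424
= 3.6187e-12 m = 0.003619 nm
lambda' = 0.0809 + 0.003619
= 0.084519 nm

0.084519


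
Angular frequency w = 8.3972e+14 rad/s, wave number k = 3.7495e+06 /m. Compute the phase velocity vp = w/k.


vp = w / k
= 8.3972e+14 / 3.7495e+06
= 2.2396e+08 m/s

2.2396e+08


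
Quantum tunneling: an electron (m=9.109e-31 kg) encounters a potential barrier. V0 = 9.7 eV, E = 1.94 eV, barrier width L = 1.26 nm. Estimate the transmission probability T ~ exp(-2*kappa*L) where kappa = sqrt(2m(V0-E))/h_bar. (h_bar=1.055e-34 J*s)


V0 - E = 7.76 eV = 1.2432e-18 J
kappa = sqrt(2 * m * (V0-E)) / h_bar
= sqrt(2 * 9.109e-31 * 1.2432e-18) / 1.055e-34
= 1.4265e+10 /m
2*kappa*L = 2 * 1.4265e+10 * 1.26e-9
= 35.9468
T = exp(-35.9468) = 2.446200e-16

2.446200e-16


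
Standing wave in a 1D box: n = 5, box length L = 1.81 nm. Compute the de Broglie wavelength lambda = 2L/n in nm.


lambda = 2L / n
= 2 * 1.81 / 5
= 3.62 / 5
= 0.724 nm

0.724


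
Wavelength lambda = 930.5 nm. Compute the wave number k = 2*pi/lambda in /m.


k = 2 * pi / lambda
= 6.2832 / (930.5e-9)
= 6.2832 / 9.3050e-07
= 6.7525e+06 /m

6.7525e+06


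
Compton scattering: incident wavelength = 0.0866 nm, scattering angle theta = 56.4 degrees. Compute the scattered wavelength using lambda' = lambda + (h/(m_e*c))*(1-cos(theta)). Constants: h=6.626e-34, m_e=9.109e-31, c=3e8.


Compton wavelength: h/(m_e*c) = 2.4247e-12 m
d_lambda = 2.4247e-12 * (1 - cos(56.4 deg))
= 2.4247e-12 * 0.446608
= 1.0829e-12 m = 0.001083 nm
lambda' = 0.0866 + 0.001083
= 0.087683 nm

0.087683


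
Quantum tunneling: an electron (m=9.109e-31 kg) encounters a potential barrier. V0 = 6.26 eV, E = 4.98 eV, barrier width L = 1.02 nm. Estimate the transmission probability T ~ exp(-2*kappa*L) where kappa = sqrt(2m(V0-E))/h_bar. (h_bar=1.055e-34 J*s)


V0 - E = 1.28 eV = 2.0506e-19 J
kappa = sqrt(2 * m * (V0-E)) / h_bar
= sqrt(2 * 9.109e-31 * 2.0506e-19) / 1.055e-34
= 5.7934e+09 /m
2*kappa*L = 2 * 5.7934e+09 * 1.02e-9
= 11.8186
T = exp(-11.8186) = 7.366611e-06

7.366611e-06


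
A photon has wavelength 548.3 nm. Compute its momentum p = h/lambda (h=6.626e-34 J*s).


p = h / lambda
= 6.626e-34 / (548.3e-9)
= 6.626e-34 / 5.4830e-07
= 1.2085e-27 kg*m/s

1.2085e-27


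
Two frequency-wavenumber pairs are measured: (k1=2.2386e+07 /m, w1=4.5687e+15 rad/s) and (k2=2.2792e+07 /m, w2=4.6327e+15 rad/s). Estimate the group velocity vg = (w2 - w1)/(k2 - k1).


vg = (w2 - w1) / (k2 - k1)
= (4.6327e+15 - 4.5687e+15) / (2.2792e+07 - 2.2386e+07)
= 6.4000e+13 / 4.0600e+05
= 1.5764e+08 m/s

1.5764e+08


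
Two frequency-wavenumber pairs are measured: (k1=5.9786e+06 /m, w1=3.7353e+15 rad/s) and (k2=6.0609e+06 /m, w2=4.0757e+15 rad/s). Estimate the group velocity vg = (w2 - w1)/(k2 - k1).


vg = (w2 - w1) / (k2 - k1)
= (4.0757e+15 - 3.7353e+15) / (6.0609e+06 - 5.9786e+06)
= 3.4040e+14 / 8.2300e+04
= 4.1361e+09 m/s

4.1361e+09


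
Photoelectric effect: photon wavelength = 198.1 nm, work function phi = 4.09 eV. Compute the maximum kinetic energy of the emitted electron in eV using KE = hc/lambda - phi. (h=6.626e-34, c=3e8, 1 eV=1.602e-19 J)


E_photon = hc / lambda
= (6.626e-34)(3e8) / (198.1e-9)
= 1.0034e-18 J
= 6.2636 eV
KE = E_photon - phi
= 6.2636 - 4.09
= 2.1736 eV

2.1736


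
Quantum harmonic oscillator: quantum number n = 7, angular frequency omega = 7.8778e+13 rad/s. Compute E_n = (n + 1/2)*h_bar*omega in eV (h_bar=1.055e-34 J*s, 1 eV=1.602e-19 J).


E = (n + 1/2) * h_bar * omega
= (7 + 0.5) * 1.055e-34 * 7.8778e+13
= 7.5 * 8.3111e-21
= 6.2333e-20 J
= 0.3891 eV

0.3891


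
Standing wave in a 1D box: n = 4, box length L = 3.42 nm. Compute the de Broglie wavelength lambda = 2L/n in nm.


lambda = 2L / n
= 2 * 3.42 / 4
= 6.84 / 4
= 1.71 nm

1.71


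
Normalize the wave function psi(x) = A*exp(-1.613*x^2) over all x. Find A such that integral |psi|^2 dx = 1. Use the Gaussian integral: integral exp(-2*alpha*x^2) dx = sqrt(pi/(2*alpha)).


integral |psi|^2 dx = A^2 * sqrt(pi/(2*alpha)) = 1
A^2 = sqrt(2*alpha/pi)
= sqrt(2 * 1.613 / pi)
= 1.013345
A = sqrt(1.013345)
= 1.0067

1.0067


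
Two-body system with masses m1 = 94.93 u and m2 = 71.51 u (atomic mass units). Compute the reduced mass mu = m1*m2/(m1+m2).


mu = m1 * m2 / (m1 + m2)
= 94.93 * 71.51 / (94.93 + 71.51)
= 6788.4443 / 166.44
= 40.7861 u

40.7861


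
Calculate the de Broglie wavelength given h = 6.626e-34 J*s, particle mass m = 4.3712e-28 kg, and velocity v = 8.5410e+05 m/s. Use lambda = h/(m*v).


lambda = h / (m * v)
= 6.626e-34 / (4.3712e-28 * 8.5410e+05)
= 6.626e-34 / 3.7334e-22
= 1.7748e-12 m

1.7748e-12


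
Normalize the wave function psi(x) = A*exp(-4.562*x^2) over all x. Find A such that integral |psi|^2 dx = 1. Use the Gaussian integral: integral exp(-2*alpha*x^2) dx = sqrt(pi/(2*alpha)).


integral |psi|^2 dx = A^2 * sqrt(pi/(2*alpha)) = 1
A^2 = sqrt(2*alpha/pi)
= sqrt(2 * 4.562 / pi)
= 1.704189
A = sqrt(1.704189)
= 1.3054

1.3054


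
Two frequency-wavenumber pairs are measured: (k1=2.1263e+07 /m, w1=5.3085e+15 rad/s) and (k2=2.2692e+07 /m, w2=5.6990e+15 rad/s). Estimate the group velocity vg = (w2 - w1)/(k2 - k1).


vg = (w2 - w1) / (k2 - k1)
= (5.6990e+15 - 5.3085e+15) / (2.2692e+07 - 2.1263e+07)
= 3.9050e+14 / 1.4290e+06
= 2.7327e+08 m/s

2.7327e+08


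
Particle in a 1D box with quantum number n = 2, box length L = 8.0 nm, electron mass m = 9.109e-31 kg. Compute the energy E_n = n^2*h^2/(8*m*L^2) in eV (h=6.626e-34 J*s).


E = n^2 * h^2 / (8 * m * L^2)
= 2^2 * (6.626e-34)^2 / (8 * 9.109e-31 * (8.0e-9)^2)
= 4 * 4.3904e-67 / (8 * 9.109e-31 * 6.4000e-17)
= 3.7655e-21 J
= 0.0235 eV

0.0235


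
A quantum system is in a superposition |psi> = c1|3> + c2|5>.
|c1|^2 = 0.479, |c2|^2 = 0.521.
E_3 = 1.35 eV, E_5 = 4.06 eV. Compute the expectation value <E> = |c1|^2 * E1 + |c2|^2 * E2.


<E> = |c1|^2 * E1 + |c2|^2 * E2
= 0.479 * 1.35 + 0.521 * 4.06
= 0.6467 + 2.1153
= 2.7619 eV

2.7619


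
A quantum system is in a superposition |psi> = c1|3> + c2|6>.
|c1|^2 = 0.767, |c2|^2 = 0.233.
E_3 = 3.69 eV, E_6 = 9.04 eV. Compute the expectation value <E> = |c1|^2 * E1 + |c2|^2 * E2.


<E> = |c1|^2 * E1 + |c2|^2 * E2
= 0.767 * 3.69 + 0.233 * 9.04
= 2.8302 + 2.1063
= 4.9365 eV

4.9365


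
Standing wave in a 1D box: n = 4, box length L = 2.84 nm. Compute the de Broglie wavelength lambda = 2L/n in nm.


lambda = 2L / n
= 2 * 2.84 / 4
= 5.68 / 4
= 1.42 nm

1.42


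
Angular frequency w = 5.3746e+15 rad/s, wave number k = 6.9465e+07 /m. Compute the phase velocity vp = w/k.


vp = w / k
= 5.3746e+15 / 6.9465e+07
= 7.7371e+07 m/s

7.7371e+07


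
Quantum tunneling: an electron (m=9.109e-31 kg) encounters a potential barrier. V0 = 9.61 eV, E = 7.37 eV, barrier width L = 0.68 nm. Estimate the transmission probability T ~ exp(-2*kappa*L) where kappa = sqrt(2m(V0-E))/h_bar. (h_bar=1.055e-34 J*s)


V0 - E = 2.24 eV = 3.5885e-19 J
kappa = sqrt(2 * m * (V0-E)) / h_bar
= sqrt(2 * 9.109e-31 * 3.5885e-19) / 1.055e-34
= 7.6640e+09 /m
2*kappa*L = 2 * 7.6640e+09 * 0.68e-9
= 10.423
T = exp(-10.423) = 2.974101e-05

2.974101e-05


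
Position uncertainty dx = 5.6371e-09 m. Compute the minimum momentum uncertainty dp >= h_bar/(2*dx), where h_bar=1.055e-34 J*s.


dp = h_bar / (2 * dx)
= 1.055e-34 / (2 * 5.6371e-09)
= 1.055e-34 / 1.1274e-08
= 9.3576e-27 kg*m/s

9.3576e-27


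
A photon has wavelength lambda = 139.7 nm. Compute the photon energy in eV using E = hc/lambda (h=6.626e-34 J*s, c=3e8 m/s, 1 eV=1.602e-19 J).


E = hc / lambda
= (6.626e-34)(3e8) / (139.7e-9)
= 1.9878e-25 / 1.3970e-07
= 1.4229e-18 J
Converting to eV: 1.4229e-18 / 1.602e-19
= 8.8821 eV

8.8821


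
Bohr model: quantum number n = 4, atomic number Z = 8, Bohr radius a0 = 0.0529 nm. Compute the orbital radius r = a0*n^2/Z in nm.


r = a0 * n^2 / Z
= 0.0529 * 4^2 / 8
= 0.0529 * 16 / 8
= 0.1058 nm

0.1058


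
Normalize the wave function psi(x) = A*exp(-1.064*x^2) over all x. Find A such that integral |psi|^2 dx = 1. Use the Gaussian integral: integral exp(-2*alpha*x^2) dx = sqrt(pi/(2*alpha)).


integral |psi|^2 dx = A^2 * sqrt(pi/(2*alpha)) = 1
A^2 = sqrt(2*alpha/pi)
= sqrt(2 * 1.064 / pi)
= 0.823021
A = sqrt(0.823021)
= 0.9072

0.9072


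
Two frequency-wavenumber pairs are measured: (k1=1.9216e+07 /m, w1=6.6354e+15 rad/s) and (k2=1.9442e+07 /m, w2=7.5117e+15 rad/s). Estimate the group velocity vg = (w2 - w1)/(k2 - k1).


vg = (w2 - w1) / (k2 - k1)
= (7.5117e+15 - 6.6354e+15) / (1.9442e+07 - 1.9216e+07)
= 8.7630e+14 / 2.2600e+05
= 3.8774e+09 m/s

3.8774e+09


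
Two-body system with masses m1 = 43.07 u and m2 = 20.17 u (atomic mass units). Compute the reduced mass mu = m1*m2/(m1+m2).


mu = m1 * m2 / (m1 + m2)
= 43.07 * 20.17 / (43.07 + 20.17)
= 868.7219 / 63.24
= 13.7369 u

13.7369


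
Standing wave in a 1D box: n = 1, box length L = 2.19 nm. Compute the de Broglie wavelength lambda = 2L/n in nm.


lambda = 2L / n
= 2 * 2.19 / 1
= 4.38 / 1
= 4.38 nm

4.38


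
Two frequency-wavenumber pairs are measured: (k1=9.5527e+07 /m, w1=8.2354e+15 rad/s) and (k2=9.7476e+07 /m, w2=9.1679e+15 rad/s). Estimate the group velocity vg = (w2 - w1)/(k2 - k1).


vg = (w2 - w1) / (k2 - k1)
= (9.1679e+15 - 8.2354e+15) / (9.7476e+07 - 9.5527e+07)
= 9.3250e+14 / 1.9490e+06
= 4.7845e+08 m/s

4.7845e+08


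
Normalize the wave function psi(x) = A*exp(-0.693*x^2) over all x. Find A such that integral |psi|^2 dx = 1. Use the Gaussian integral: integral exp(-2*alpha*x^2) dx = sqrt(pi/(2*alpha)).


integral |psi|^2 dx = A^2 * sqrt(pi/(2*alpha)) = 1
A^2 = sqrt(2*alpha/pi)
= sqrt(2 * 0.693 / pi)
= 0.664212
A = sqrt(0.664212)
= 0.815

0.815


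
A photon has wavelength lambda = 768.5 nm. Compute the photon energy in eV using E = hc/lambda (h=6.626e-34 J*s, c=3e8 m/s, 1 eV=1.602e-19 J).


E = hc / lambda
= (6.626e-34)(3e8) / (768.5e-9)
= 1.9878e-25 / 7.6850e-07
= 2.5866e-19 J
Converting to eV: 2.5866e-19 / 1.602e-19
= 1.6146 eV

1.6146


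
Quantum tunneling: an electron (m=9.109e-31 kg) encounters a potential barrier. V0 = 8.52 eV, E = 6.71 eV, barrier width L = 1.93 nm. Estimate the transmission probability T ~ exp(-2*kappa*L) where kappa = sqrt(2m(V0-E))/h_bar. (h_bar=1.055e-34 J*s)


V0 - E = 1.81 eV = 2.8996e-19 J
kappa = sqrt(2 * m * (V0-E)) / h_bar
= sqrt(2 * 9.109e-31 * 2.8996e-19) / 1.055e-34
= 6.8892e+09 /m
2*kappa*L = 2 * 6.8892e+09 * 1.93e-9
= 26.5923
T = exp(-26.5923) = 2.825630e-12

2.825630e-12


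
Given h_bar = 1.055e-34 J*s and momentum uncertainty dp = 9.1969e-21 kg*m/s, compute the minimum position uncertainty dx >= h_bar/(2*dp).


dx = h_bar / (2 * dp)
= 1.055e-34 / (2 * 9.1969e-21)
= 1.055e-34 / 1.8394e-20
= 5.7356e-15 m

5.7356e-15


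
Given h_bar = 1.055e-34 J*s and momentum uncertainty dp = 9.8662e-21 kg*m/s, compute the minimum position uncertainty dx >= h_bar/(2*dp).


dx = h_bar / (2 * dp)
= 1.055e-34 / (2 * 9.8662e-21)
= 1.055e-34 / 1.9732e-20
= 5.3465e-15 m

5.3465e-15


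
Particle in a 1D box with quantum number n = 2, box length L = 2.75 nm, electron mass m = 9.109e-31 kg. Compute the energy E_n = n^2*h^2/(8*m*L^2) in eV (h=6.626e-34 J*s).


E = n^2 * h^2 / (8 * m * L^2)
= 2^2 * (6.626e-34)^2 / (8 * 9.109e-31 * (2.75e-9)^2)
= 4 * 4.3904e-67 / (8 * 9.109e-31 * 7.5625e-18)
= 3.1867e-20 J
= 0.1989 eV

0.1989


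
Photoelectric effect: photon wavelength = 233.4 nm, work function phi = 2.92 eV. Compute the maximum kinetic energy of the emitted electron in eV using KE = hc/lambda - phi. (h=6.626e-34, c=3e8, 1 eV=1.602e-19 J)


E_photon = hc / lambda
= (6.626e-34)(3e8) / (233.4e-9)
= 8.5167e-19 J
= 5.3163 eV
KE = E_photon - phi
= 5.3163 - 2.92
= 2.3963 eV

2.3963


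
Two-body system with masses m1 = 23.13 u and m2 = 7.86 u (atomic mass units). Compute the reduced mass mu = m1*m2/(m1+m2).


mu = m1 * m2 / (m1 + m2)
= 23.13 * 7.86 / (23.13 + 7.86)
= 181.8018 / 30.99
= 5.8665 u

5.8665


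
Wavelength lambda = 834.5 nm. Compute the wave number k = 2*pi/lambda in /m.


k = 2 * pi / lambda
= 6.2832 / (834.5e-9)
= 6.2832 / 8.3450e-07
= 7.5293e+06 /m

7.5293e+06


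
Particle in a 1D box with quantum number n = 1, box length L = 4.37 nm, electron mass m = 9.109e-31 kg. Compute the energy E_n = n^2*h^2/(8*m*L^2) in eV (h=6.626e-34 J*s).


E = n^2 * h^2 / (8 * m * L^2)
= 1^2 * (6.626e-34)^2 / (8 * 9.109e-31 * (4.37e-9)^2)
= 1 * 4.3904e-67 / (8 * 9.109e-31 * 1.9097e-17)
= 3.1549e-21 J
= 0.0197 eV

0.0197


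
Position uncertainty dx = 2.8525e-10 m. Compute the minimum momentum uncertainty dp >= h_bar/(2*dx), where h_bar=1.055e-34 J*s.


dp = h_bar / (2 * dx)
= 1.055e-34 / (2 * 2.8525e-10)
= 1.055e-34 / 5.7050e-10
= 1.8493e-25 kg*m/s

1.8493e-25


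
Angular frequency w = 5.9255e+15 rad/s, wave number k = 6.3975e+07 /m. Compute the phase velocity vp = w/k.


vp = w / k
= 5.9255e+15 / 6.3975e+07
= 9.2622e+07 m/s

9.2622e+07


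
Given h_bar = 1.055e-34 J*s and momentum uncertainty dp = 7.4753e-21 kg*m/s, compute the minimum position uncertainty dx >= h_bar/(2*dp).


dx = h_bar / (2 * dp)
= 1.055e-34 / (2 * 7.4753e-21)
= 1.055e-34 / 1.4951e-20
= 7.0566e-15 m

7.0566e-15


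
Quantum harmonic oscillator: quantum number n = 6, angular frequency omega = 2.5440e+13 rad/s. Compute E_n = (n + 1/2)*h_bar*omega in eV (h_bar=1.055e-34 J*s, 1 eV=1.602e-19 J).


E = (n + 1/2) * h_bar * omega
= (6 + 0.5) * 1.055e-34 * 2.5440e+13
= 6.5 * 2.6839e-21
= 1.7445e-20 J
= 0.1089 eV

0.1089


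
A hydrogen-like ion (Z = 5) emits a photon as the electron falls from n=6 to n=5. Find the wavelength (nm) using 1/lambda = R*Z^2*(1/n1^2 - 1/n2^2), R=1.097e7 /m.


1/lambda = R * Z^2 * (1/n1^2 - 1/n2^2)
= 1.097e7 * 5^2 * (1/5^2 - 1/6^2)
= 1.097e7 * 25 * (0.04 - 0.027778)
= 3.3519e+06 /m
lambda = 1 / 3.3519e+06
= 298.3343 nm

298.3343


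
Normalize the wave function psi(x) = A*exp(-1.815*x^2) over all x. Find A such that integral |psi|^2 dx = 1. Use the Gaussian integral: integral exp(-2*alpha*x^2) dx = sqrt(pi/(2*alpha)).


integral |psi|^2 dx = A^2 * sqrt(pi/(2*alpha)) = 1
A^2 = sqrt(2*alpha/pi)
= sqrt(2 * 1.815 / pi)
= 1.074926
A = sqrt(1.074926)
= 1.0368

1.0368


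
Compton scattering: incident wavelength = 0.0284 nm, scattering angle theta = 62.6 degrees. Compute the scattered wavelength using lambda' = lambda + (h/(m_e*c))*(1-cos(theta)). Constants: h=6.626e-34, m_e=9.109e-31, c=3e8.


Compton wavelength: h/(m_e*c) = 2.4247e-12 m
d_lambda = 2.4247e-12 * (1 - cos(62.6 deg))
= 2.4247e-12 * 0.5398
= 1.3089e-12 m = 0.001309 nm
lambda' = 0.0284 + 0.001309
= 0.029709 nm

0.029709


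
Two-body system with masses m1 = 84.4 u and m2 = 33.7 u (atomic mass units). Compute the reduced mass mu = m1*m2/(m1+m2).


mu = m1 * m2 / (m1 + m2)
= 84.4 * 33.7 / (84.4 + 33.7)
= 2844.28 / 118.1
= 24.0837 u

24.0837


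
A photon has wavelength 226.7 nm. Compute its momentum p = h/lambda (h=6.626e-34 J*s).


p = h / lambda
= 6.626e-34 / (226.7e-9)
= 6.626e-34 / 2.2670e-07
= 2.9228e-27 kg*m/s

2.9228e-27


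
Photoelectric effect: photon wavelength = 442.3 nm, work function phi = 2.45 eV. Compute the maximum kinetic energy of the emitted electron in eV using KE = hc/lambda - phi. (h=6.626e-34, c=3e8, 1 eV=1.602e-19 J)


E_photon = hc / lambda
= (6.626e-34)(3e8) / (442.3e-9)
= 4.4942e-19 J
= 2.8054 eV
KE = E_photon - phi
= 2.8054 - 2.45
= 0.3554 eV

0.3554


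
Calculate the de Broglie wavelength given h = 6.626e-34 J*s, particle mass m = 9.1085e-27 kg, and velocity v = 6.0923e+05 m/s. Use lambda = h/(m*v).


lambda = h / (m * v)
= 6.626e-34 / (9.1085e-27 * 6.0923e+05)
= 6.626e-34 / 5.5492e-21
= 1.1941e-13 m

1.1941e-13


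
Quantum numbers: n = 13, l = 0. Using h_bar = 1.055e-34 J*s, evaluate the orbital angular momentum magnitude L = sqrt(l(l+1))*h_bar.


L = sqrt(l*(l+1)) * h_bar
= sqrt(0 * 1) * 1.055e-34
= sqrt(0) * 1.055e-34
= 0.0 * 1.055e-34
= 0.0000e+00 J*s

0.0000e+00


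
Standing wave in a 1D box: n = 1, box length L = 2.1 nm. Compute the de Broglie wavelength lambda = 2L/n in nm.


lambda = 2L / n
= 2 * 2.1 / 1
= 4.2 / 1
= 4.2 nm

4.2


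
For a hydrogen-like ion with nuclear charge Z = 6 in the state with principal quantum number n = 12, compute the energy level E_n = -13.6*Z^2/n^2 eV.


E_n = -13.6 * Z^2 / n^2
= -13.6 * 6^2 / 12^2
= -13.6 * 36 / 144
= -3.4 eV

-3.4


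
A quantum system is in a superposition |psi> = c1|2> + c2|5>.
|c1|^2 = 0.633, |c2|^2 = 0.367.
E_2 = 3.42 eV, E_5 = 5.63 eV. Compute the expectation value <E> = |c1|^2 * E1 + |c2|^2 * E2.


<E> = |c1|^2 * E1 + |c2|^2 * E2
= 0.633 * 3.42 + 0.367 * 5.63
= 2.1649 + 2.0662
= 4.2311 eV

4.2311


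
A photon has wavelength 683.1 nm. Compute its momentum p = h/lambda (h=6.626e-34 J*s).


p = h / lambda
= 6.626e-34 / (683.1e-9)
= 6.626e-34 / 6.8310e-07
= 9.6999e-28 kg*m/s

9.6999e-28


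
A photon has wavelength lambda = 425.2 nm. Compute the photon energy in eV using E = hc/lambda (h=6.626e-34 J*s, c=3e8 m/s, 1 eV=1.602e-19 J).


E = hc / lambda
= (6.626e-34)(3e8) / (425.2e-9)
= 1.9878e-25 / 4.2520e-07
= 4.6750e-19 J
Converting to eV: 4.6750e-19 / 1.602e-19
= 2.9182 eV

2.9182


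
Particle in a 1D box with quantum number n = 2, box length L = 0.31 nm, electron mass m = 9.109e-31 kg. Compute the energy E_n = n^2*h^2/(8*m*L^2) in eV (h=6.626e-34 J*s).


E = n^2 * h^2 / (8 * m * L^2)
= 2^2 * (6.626e-34)^2 / (8 * 9.109e-31 * (0.31e-9)^2)
= 4 * 4.3904e-67 / (8 * 9.109e-31 * 9.6100e-20)
= 2.5077e-18 J
= 15.6537 eV

15.6537


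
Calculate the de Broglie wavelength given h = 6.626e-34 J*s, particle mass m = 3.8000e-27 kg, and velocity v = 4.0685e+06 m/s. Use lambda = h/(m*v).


lambda = h / (m * v)
= 6.626e-34 / (3.8000e-27 * 4.0685e+06)
= 6.626e-34 / 1.5460e-20
= 4.2858e-14 m

4.2858e-14


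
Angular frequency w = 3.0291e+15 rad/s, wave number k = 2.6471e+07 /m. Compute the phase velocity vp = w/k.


vp = w / k
= 3.0291e+15 / 2.6471e+07
= 1.1443e+08 m/s

1.1443e+08


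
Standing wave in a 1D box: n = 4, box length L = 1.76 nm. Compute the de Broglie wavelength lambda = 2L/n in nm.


lambda = 2L / n
= 2 * 1.76 / 4
= 3.52 / 4
= 0.88 nm

0.88


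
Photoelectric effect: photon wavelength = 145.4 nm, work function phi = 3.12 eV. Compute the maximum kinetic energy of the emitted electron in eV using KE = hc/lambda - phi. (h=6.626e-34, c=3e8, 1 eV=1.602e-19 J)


E_photon = hc / lambda
= (6.626e-34)(3e8) / (145.4e-9)
= 1.3671e-18 J
= 8.5339 eV
KE = E_photon - phi
= 8.5339 - 3.12
= 5.4139 eV

5.4139


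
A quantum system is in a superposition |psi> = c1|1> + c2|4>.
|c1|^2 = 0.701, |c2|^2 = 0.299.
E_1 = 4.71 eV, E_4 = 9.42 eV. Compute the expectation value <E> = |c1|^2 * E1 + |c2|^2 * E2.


<E> = |c1|^2 * E1 + |c2|^2 * E2
= 0.701 * 4.71 + 0.299 * 9.42
= 3.3017 + 2.8166
= 6.1183 eV

6.1183


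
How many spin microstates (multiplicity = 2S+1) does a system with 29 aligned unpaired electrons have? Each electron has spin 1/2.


Total spin S = N * (1/2) = 29 * 0.5 = 14.5
Spin multiplicity = 2S + 1
= 2 * 14.5 + 1
= 30

30


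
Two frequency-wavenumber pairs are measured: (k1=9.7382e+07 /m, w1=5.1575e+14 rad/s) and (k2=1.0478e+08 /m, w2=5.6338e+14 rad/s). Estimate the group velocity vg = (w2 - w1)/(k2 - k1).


vg = (w2 - w1) / (k2 - k1)
= (5.6338e+14 - 5.1575e+14) / (1.0478e+08 - 9.7382e+07)
= 4.7630e+13 / 7.3980e+06
= 6.4382e+06 m/s

6.4382e+06


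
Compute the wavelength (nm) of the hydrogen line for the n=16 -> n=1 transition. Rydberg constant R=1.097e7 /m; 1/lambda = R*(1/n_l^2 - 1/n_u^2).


1/lambda = R * (1/n_l^2 - 1/n_u^2)
= 1.097e7 * (1/1^2 - 1/16^2)
= 1.097e7 * (1.0 - 0.003906)
= 1.097e7 * 0.996094
= 1.0927e+07 /m
lambda = 1 / 1.0927e+07 = 91.5152 nm

91.5152


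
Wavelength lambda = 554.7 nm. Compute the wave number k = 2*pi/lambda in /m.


k = 2 * pi / lambda
= 6.2832 / (554.7e-9)
= 6.2832 / 5.5470e-07
= 1.1327e+07 /m

1.1327e+07


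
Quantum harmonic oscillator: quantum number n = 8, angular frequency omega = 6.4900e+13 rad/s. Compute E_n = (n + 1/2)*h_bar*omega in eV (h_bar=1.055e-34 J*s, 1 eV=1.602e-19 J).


E = (n + 1/2) * h_bar * omega
= (8 + 0.5) * 1.055e-34 * 6.4900e+13
= 8.5 * 6.8470e-21
= 5.8199e-20 J
= 0.3633 eV

0.3633


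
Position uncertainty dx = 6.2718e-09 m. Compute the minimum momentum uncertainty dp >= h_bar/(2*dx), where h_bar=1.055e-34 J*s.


dp = h_bar / (2 * dx)
= 1.055e-34 / (2 * 6.2718e-09)
= 1.055e-34 / 1.2544e-08
= 8.4107e-27 kg*m/s

8.4107e-27


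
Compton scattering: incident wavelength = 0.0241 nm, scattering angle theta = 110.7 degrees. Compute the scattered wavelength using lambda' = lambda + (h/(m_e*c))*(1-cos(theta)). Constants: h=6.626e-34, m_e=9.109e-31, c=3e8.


Compton wavelength: h/(m_e*c) = 2.4247e-12 m
d_lambda = 2.4247e-12 * (1 - cos(110.7 deg))
= 2.4247e-12 * 1.353475
= 3.2818e-12 m = 0.003282 nm
lambda' = 0.0241 + 0.003282
= 0.027382 nm

0.027382


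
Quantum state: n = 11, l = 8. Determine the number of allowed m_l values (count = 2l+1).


m_l ranges from -l to +l in integer steps
So m_l goes from -8 to +8
Count = 2l + 1 = 2*8 + 1
= 17

17


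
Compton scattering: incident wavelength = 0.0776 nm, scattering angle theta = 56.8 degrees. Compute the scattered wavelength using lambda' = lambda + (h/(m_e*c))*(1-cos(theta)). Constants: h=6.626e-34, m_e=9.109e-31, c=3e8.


Compton wavelength: h/(m_e*c) = 2.4247e-12 m
d_lambda = 2.4247e-12 * (1 - cos(56.8 deg))
= 2.4247e-12 * 0.452437
= 1.0970e-12 m = 0.001097 nm
lambda' = 0.0776 + 0.001097
= 0.078697 nm

0.078697


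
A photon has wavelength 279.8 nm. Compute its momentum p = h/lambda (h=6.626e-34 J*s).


p = h / lambda
= 6.626e-34 / (279.8e-9)
= 6.626e-34 / 2.7980e-07
= 2.3681e-27 kg*m/s

2.3681e-27


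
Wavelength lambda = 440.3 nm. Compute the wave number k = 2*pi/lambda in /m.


k = 2 * pi / lambda
= 6.2832 / (440.3e-9)
= 6.2832 / 4.4030e-07
= 1.4270e+07 /m

1.4270e+07


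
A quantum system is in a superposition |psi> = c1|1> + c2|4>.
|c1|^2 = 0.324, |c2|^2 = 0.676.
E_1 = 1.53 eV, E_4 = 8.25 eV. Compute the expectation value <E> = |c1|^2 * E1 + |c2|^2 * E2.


<E> = |c1|^2 * E1 + |c2|^2 * E2
= 0.324 * 1.53 + 0.676 * 8.25
= 0.4957 + 5.577
= 6.0727 eV

6.0727


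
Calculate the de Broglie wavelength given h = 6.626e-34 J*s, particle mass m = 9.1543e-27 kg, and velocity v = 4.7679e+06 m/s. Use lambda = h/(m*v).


lambda = h / (m * v)
= 6.626e-34 / (9.1543e-27 * 4.7679e+06)
= 6.626e-34 / 4.3647e-20
= 1.5181e-14 m

1.5181e-14


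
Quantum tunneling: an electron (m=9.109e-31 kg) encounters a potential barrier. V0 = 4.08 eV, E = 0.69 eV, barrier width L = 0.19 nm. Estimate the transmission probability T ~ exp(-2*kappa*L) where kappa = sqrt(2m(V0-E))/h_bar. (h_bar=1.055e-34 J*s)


V0 - E = 3.39 eV = 5.4308e-19 J
kappa = sqrt(2 * m * (V0-E)) / h_bar
= sqrt(2 * 9.109e-31 * 5.4308e-19) / 1.055e-34
= 9.4282e+09 /m
2*kappa*L = 2 * 9.4282e+09 * 0.19e-9
= 3.5827
T = exp(-3.5827) = 2.780004e-02

2.780004e-02


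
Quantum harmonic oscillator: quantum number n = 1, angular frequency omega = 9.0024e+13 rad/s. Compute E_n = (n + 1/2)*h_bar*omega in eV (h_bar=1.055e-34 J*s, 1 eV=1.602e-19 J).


E = (n + 1/2) * h_bar * omega
= (1 + 0.5) * 1.055e-34 * 9.0024e+13
= 1.5 * 9.4975e-21
= 1.4246e-20 J
= 0.0889 eV

0.0889


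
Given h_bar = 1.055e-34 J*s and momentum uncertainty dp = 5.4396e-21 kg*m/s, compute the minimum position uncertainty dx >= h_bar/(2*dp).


dx = h_bar / (2 * dp)
= 1.055e-34 / (2 * 5.4396e-21)
= 1.055e-34 / 1.0879e-20
= 9.6974e-15 m

9.6974e-15


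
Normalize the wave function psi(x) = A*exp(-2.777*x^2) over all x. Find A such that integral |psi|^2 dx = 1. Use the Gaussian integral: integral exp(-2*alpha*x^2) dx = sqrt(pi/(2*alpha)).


integral |psi|^2 dx = A^2 * sqrt(pi/(2*alpha)) = 1
A^2 = sqrt(2*alpha/pi)
= sqrt(2 * 2.777 / pi)
= 1.329621
A = sqrt(1.329621)
= 1.1531

1.1531


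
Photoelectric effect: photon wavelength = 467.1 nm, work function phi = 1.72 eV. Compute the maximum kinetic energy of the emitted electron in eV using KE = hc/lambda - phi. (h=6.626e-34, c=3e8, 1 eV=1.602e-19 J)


E_photon = hc / lambda
= (6.626e-34)(3e8) / (467.1e-9)
= 4.2556e-19 J
= 2.6564 eV
KE = E_photon - phi
= 2.6564 - 1.72
= 0.9364 eV

0.9364


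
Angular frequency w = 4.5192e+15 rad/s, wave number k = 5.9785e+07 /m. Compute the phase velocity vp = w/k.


vp = w / k
= 4.5192e+15 / 5.9785e+07
= 7.5591e+07 m/s

7.5591e+07


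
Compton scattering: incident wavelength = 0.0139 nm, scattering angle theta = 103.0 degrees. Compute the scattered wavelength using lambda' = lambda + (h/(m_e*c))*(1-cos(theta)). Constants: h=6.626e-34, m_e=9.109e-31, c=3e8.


Compton wavelength: h/(m_e*c) = 2.4247e-12 m
d_lambda = 2.4247e-12 * (1 - cos(103.0 deg))
= 2.4247e-12 * 1.224951
= 2.9701e-12 m = 0.00297 nm
lambda' = 0.0139 + 0.00297
= 0.01687 nm

0.01687


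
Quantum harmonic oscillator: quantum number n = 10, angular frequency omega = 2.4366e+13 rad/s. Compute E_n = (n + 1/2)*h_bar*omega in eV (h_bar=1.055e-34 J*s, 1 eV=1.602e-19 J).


E = (n + 1/2) * h_bar * omega
= (10 + 0.5) * 1.055e-34 * 2.4366e+13
= 10.5 * 2.5706e-21
= 2.6991e-20 J
= 0.1685 eV

0.1685


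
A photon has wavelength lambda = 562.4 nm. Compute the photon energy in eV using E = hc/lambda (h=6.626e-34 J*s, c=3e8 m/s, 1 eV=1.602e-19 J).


E = hc / lambda
= (6.626e-34)(3e8) / (562.4e-9)
= 1.9878e-25 / 5.6240e-07
= 3.5345e-19 J
Converting to eV: 3.5345e-19 / 1.602e-19
= 2.2063 eV

2.2063


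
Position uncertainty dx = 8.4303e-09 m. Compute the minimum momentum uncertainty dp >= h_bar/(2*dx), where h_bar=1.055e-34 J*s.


dp = h_bar / (2 * dx)
= 1.055e-34 / (2 * 8.4303e-09)
= 1.055e-34 / 1.6861e-08
= 6.2572e-27 kg*m/s

6.2572e-27


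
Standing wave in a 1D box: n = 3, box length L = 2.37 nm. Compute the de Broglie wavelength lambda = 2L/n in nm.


lambda = 2L / n
= 2 * 2.37 / 3
= 4.74 / 3
= 1.58 nm

1.58


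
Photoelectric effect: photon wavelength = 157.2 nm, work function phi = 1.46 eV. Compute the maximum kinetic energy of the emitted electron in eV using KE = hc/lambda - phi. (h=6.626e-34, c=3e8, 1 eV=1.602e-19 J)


E_photon = hc / lambda
= (6.626e-34)(3e8) / (157.2e-9)
= 1.2645e-18 J
= 7.8933 eV
KE = E_photon - phi
= 7.8933 - 1.46
= 6.4333 eV

6.4333


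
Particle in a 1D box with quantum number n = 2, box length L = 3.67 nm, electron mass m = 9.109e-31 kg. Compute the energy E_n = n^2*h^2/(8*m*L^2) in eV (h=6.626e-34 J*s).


E = n^2 * h^2 / (8 * m * L^2)
= 2^2 * (6.626e-34)^2 / (8 * 9.109e-31 * (3.67e-9)^2)
= 4 * 4.3904e-67 / (8 * 9.109e-31 * 1.3469e-17)
= 1.7892e-20 J
= 0.1117 eV

0.1117


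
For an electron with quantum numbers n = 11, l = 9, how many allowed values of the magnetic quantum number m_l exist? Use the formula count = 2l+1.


m_l ranges from -l to +l in integer steps
So m_l goes from -9 to +9
Count = 2l + 1 = 2*9 + 1
= 19

19


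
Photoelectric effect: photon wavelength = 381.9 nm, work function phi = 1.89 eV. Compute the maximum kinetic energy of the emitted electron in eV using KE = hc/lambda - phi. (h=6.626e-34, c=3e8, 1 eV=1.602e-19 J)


E_photon = hc / lambda
= (6.626e-34)(3e8) / (381.9e-9)
= 5.2050e-19 J
= 3.2491 eV
KE = E_photon - phi
= 3.2491 - 1.89
= 1.3591 eV

1.3591


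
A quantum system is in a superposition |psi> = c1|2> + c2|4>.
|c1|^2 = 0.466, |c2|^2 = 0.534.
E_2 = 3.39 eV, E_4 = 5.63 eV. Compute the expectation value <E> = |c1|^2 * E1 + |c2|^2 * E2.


<E> = |c1|^2 * E1 + |c2|^2 * E2
= 0.466 * 3.39 + 0.534 * 5.63
= 1.5797 + 3.0064
= 4.5862 eV

4.5862


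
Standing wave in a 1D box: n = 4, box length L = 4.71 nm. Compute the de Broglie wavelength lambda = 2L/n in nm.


lambda = 2L / n
= 2 * 4.71 / 4
= 9.42 / 4
= 2.355 nm

2.355


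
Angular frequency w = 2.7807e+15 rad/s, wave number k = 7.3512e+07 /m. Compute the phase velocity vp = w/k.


vp = w / k
= 2.7807e+15 / 7.3512e+07
= 3.7826e+07 m/s

3.7826e+07


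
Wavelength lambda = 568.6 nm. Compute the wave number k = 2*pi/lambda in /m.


k = 2 * pi / lambda
= 6.2832 / (568.6e-9)
= 6.2832 / 5.6860e-07
= 1.1050e+07 /m

1.1050e+07


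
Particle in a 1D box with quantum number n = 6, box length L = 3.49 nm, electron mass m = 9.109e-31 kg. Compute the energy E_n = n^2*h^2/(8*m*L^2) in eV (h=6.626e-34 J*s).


E = n^2 * h^2 / (8 * m * L^2)
= 6^2 * (6.626e-34)^2 / (8 * 9.109e-31 * (3.49e-9)^2)
= 36 * 4.3904e-67 / (8 * 9.109e-31 * 1.2180e-17)
= 1.7807e-19 J
= 1.1116 eV

1.1116


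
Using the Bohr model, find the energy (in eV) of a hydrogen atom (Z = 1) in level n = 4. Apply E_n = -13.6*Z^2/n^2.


E_n = -13.6 * Z^2 / n^2
= -13.6 * 1^2 / 4^2
= -13.6 * 1 / 16
= -0.85 eV

-0.85


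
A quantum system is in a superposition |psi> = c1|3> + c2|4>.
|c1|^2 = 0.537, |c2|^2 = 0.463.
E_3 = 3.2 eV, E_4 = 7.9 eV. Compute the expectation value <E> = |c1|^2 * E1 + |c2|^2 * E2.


<E> = |c1|^2 * E1 + |c2|^2 * E2
= 0.537 * 3.2 + 0.463 * 7.9
= 1.7184 + 3.6577
= 5.3761 eV

5.3761


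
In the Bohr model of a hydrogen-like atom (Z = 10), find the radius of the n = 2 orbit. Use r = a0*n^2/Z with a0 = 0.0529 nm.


r = a0 * n^2 / Z
= 0.0529 * 2^2 / 10
= 0.0529 * 4 / 10
= 0.0212 nm

0.0212


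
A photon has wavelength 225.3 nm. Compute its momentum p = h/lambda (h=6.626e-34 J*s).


p = h / lambda
= 6.626e-34 / (225.3e-9)
= 6.626e-34 / 2.2530e-07
= 2.9410e-27 kg*m/s

2.9410e-27


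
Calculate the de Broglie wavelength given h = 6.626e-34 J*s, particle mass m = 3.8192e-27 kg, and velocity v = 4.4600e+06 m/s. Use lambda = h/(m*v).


lambda = h / (m * v)
= 6.626e-34 / (3.8192e-27 * 4.4600e+06)
= 6.626e-34 / 1.7034e-20
= 3.8900e-14 m

3.8900e-14


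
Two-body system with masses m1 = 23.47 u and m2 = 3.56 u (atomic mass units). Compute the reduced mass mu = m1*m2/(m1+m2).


mu = m1 * m2 / (m1 + m2)
= 23.47 * 3.56 / (23.47 + 3.56)
= 83.5532 / 27.03
= 3.0911 u

3.0911


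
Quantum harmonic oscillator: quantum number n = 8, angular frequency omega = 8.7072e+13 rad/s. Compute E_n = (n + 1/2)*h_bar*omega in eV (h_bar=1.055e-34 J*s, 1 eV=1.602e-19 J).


E = (n + 1/2) * h_bar * omega
= (8 + 0.5) * 1.055e-34 * 8.7072e+13
= 8.5 * 9.1861e-21
= 7.8082e-20 J
= 0.4874 eV

0.4874


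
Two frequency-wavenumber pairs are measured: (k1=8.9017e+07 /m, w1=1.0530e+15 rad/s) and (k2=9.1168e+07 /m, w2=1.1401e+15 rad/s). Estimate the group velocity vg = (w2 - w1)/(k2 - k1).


vg = (w2 - w1) / (k2 - k1)
= (1.1401e+15 - 1.0530e+15) / (9.1168e+07 - 8.9017e+07)
= 8.7100e+13 / 2.1510e+06
= 4.0493e+07 m/s

4.0493e+07


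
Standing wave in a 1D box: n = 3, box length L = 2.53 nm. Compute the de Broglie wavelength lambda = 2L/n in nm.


lambda = 2L / n
= 2 * 2.53 / 3
= 5.06 / 3
= 1.6867 nm

1.6867


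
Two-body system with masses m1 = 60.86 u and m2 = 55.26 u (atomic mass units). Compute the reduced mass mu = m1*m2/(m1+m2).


mu = m1 * m2 / (m1 + m2)
= 60.86 * 55.26 / (60.86 + 55.26)
= 3363.1236 / 116.12
= 28.9625 u

28.9625


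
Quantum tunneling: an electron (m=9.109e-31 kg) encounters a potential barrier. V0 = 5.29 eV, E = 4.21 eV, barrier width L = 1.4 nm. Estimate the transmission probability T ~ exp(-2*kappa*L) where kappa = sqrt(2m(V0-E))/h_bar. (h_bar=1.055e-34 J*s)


V0 - E = 1.08 eV = 1.7302e-19 J
kappa = sqrt(2 * m * (V0-E)) / h_bar
= sqrt(2 * 9.109e-31 * 1.7302e-19) / 1.055e-34
= 5.3216e+09 /m
2*kappa*L = 2 * 5.3216e+09 * 1.4e-9
= 14.9004
T = exp(-14.9004) = 3.379261e-07

3.379261e-07
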